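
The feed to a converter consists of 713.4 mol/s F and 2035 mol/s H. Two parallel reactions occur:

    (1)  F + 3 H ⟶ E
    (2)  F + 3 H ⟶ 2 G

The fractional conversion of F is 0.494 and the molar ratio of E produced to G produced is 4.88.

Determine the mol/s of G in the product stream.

Conversion of F: F consumed = 0.494 × 713.4 = 352.4 mol/s = 1ξ₁ + 1ξ₂.
Selectivity: 1ξ₁ / (2ξ₂) = 4.88 → ξ₁ = 9.76 ξ₂.
Substitute: (1·9.76 + 1) ξ₂ = 352.4 → ξ₂ = 32.75 mol/s, ξ₁ = 319.7 mol/s.
Outlet amounts (n = n₀ + Σ ν·ξ):
  F: 713.4 − 1(319.7) − 1(32.75) = 361
  H: 2035 − 3(319.7) − 3(32.75) = 977.7
  E: 0 + 1(319.7) = 319.7
  G: 0 + 2(32.75) = 65.51

65.5 mol/s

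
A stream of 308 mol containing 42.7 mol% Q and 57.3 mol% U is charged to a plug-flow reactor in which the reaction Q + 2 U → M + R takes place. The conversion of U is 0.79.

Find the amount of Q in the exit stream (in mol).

U reacted = 0.79 × 176.5 = 139.4 mol; ν_U = −2, so ξ = 139.4/2 = 69.71 mol.
Outlet amounts (n = n₀ + ν ξ):
  Q: 131.5 − 1(69.71) = 61.8
  U: 176.5 − 2(69.71) = 37.06
  M: 0 + 1(69.71) = 69.71
  R: 0 + 1(69.71) = 69.71

61.8 mol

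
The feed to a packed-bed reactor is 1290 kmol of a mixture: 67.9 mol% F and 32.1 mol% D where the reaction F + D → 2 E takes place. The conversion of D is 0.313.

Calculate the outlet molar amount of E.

259 kmol

D reacted = 0.313 × 414.1 = 129.6 kmol; ν_D = −1, so ξ = 129.6/1 = 129.6 kmol.
Outlet amounts (n = n₀ + ν ξ):
  F: 875.9 − 1(129.6) = 746.3
  D: 414.1 − 1(129.6) = 284.5
  E: 0 + 2(129.6) = 259.2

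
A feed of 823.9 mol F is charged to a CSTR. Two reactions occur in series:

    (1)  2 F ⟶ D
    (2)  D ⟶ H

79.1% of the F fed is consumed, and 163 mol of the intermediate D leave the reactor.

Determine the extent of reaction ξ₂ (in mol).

ξ₂ = 163 mol

Conversion of F: F consumed = 2ξ₁ = 0.791 × 823.9 → ξ₁ = 325.9 mol.
D balance: n_D = 0 + 1ξ₁ − 1ξ₂ = 163 → ξ₂ = (1·325.9 − 163)/1 = 162.9 mol.
Outlet amounts (n = n₀ + Σ ν·ξ):
  F: 823.9 − 2(325.9) = 172.2
  D: 0 + 1(325.9) − 1(162.9) = 163
  H: 0 + 1(162.9) = 162.9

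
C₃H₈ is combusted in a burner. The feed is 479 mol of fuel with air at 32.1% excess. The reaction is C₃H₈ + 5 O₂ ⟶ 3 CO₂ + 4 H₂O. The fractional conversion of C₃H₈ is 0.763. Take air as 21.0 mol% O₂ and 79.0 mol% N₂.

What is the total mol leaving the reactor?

Stoichiometric O₂ = 5 × 479 = 2395 mol; O₂ fed = 2395 × 1.321 = 3164 mol.
N₂ fed = 3164 × 79/21 = 11900 mol.
Fuel reacted = 0.763 × 479 → ξ = 365.5 mol.
Outlet (n = n₀ + ν ξ):
  C₃H₈: 479 − 1(365.5) = 113.5
  O₂: 3164 − 5(365.5) = 1336
  N₂: 11900 (inert)
  CO₂: 0 + 3(365.5) = 1096
  H₂O: 0 + 4(365.5) = 1462
Total out = 113.5 + 1336 + 11900 + 1096 + 1462 = 15910 mol.

15900 mol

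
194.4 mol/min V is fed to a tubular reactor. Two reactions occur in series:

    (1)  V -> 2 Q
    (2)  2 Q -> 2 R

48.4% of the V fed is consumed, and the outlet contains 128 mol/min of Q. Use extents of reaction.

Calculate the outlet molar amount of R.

60.2 mol/min

Conversion of V: V consumed = 1ξ₁ = 0.484 × 194.4 → ξ₁ = 94.09 mol/min.
Q balance: n_Q = 0 + 2ξ₁ − 2ξ₂ = 128 → ξ₂ = (2·94.09 − 128)/2 = 30.09 mol/min.
Outlet amounts (n = n₀ + Σ ν·ξ):
  V: 194.4 − 1(94.09) = 100.3
  Q: 0 + 2(94.09) − 2(30.09) = 128
  R: 0 + 2(30.09) = 60.18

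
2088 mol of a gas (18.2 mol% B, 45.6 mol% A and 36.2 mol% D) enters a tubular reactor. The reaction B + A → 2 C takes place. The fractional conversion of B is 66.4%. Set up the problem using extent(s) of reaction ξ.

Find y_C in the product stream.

B reacted = 0.664 × 380 = 252.3 mol; ν_B = −1, so ξ = 252.3/1 = 252.3 mol.
Outlet amounts (n = n₀ + ν ξ):
  B: 380 − 1(252.3) = 127.7
  A: 952.1 − 1(252.3) = 699.8
  C: 0 + 2(252.3) = 504.7
  D: 755.9 (inert)
Total out = 2088 mol; y_C = 504.7 / 2088 = 0.2417.

0.242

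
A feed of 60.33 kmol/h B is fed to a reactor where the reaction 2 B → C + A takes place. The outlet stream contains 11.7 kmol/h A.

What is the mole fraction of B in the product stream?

0.612

For A: n = n₀ + 1ξ → 11.7 = 0 + 1ξ, giving ξ = 11.7 kmol/h.
Outlet amounts (n = n₀ + ν ξ):
  B: 60.33 − 2(11.7) = 36.93
  C: 0 + 1(11.7) = 11.7
  A: 0 + 1(11.7) = 11.7
Total out = 60.33 kmol/h; y_B = 36.93 / 60.33 = 0.6121.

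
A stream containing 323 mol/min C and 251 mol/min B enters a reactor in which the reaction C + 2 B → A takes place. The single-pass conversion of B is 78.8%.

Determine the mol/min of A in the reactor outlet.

B reacted = 0.788 × 251 = 197.8 mol/min; ν_B = −2, so ξ = 197.8/2 = 98.89 mol/min.
Outlet amounts (n = n₀ + ν ξ):
  C: 323 − 1(98.89) = 224.1
  B: 251 − 2(98.89) = 53.21
  A: 0 + 1(98.89) = 98.89

98.9 mol/min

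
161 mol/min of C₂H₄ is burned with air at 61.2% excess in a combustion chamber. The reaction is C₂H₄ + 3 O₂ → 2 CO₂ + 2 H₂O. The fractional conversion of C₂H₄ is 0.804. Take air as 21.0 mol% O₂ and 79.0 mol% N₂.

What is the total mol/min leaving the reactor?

3870 mol/min

Stoichiometric O₂ = 3 × 161 = 483 mol/min; O₂ fed = 483 × 1.612 = 778.6 mol/min.
N₂ fed = 778.6 × 79/21 = 2929 mol/min.
Fuel reacted = 0.804 × 161 → ξ = 129.4 mol/min.
Outlet (n = n₀ + ν ξ):
  C₂H₄: 161 − 1(129.4) = 31.56
  O₂: 778.6 − 3(129.4) = 390.3
  N₂: 2929 (inert)
  CO₂: 0 + 2(129.4) = 258.9
  H₂O: 0 + 2(129.4) = 258.9
Total out = 31.56 + 390.3 + 2929 + 258.9 + 258.9 = 3869 mol/min.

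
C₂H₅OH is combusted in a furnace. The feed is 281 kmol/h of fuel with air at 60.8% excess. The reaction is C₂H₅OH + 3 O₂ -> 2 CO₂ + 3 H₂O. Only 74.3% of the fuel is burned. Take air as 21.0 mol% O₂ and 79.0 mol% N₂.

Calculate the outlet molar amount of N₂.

Stoichiometric O₂ = 3 × 281 = 843 kmol/h; O₂ fed = 843 × 1.608 = 1356 kmol/h.
N₂ fed = 1356 × 79/21 = 5099 kmol/h.
Fuel reacted = 0.743 × 281 → ξ = 208.8 kmol/h.
Outlet (n = n₀ + ν ξ):
  C₂H₅OH: 281 − 1(208.8) = 72.22
  O₂: 1356 − 3(208.8) = 729.2
  N₂: 5099 (inert)
  CO₂: 0 + 2(208.8) = 417.6
  H₂O: 0 + 3(208.8) = 626.3

5100 kmol/h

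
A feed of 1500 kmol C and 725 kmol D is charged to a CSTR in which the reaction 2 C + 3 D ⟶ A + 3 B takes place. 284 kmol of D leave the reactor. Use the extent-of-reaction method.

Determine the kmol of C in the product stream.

For D: n = n₀ − 3ξ → 284 = 725 − 3ξ, giving ξ = 147 kmol.
Outlet amounts (n = n₀ + ν ξ):
  C: 1500 − 2(147) = 1206
  D: 725 − 3(147) = 284
  A: 0 + 1(147) = 147
  B: 0 + 3(147) = 441

1210 kmol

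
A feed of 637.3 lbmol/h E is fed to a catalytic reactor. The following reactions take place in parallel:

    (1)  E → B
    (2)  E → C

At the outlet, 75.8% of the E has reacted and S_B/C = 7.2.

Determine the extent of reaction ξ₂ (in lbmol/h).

ξ₂ = 58.9 lbmol/h

Conversion of E: E consumed = 0.758 × 637.3 = 483.1 lbmol/h = 1ξ₁ + 1ξ₂.
Selectivity: 1ξ₁ / (1ξ₂) = 7.2 → ξ₁ = 7.2 ξ₂.
Substitute: (1·7.2 + 1) ξ₂ = 483.1 → ξ₂ = 58.91 lbmol/h, ξ₁ = 424.2 lbmol/h.
Outlet amounts (n = n₀ + Σ ν·ξ):
  E: 637.3 − 1(424.2) − 1(58.91) = 154.2
  B: 0 + 1(424.2) = 424.2
  C: 0 + 1(58.91) = 58.91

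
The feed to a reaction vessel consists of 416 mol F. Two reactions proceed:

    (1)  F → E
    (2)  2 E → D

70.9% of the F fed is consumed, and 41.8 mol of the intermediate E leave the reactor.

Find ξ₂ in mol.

Conversion of F: F consumed = 1ξ₁ = 0.709 × 416 → ξ₁ = 294.9 mol.
E balance: n_E = 0 + 1ξ₁ − 2ξ₂ = 41.8 → ξ₂ = (1·294.9 − 41.8)/2 = 126.6 mol.
Outlet amounts (n = n₀ + Σ ν·ξ):
  F: 416 − 1(294.9) = 121.1
  E: 0 + 1(294.9) − 2(126.6) = 41.8
  D: 0 + 1(126.6) = 126.6

ξ₂ = 127 mol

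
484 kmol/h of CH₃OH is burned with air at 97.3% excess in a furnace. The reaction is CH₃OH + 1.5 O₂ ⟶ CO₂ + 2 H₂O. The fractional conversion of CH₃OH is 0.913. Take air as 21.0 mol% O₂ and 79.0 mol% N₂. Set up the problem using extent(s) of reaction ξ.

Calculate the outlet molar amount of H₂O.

Stoichiometric O₂ = 1.5 × 484 = 726 kmol/h; O₂ fed = 726 × 1.973 = 1432 kmol/h.
N₂ fed = 1432 × 79/21 = 5389 kmol/h.
Fuel reacted = 0.913 × 484 → ξ = 441.9 kmol/h.
Outlet (n = n₀ + ν ξ):
  CH₃OH: 484 − 1(441.9) = 42.11
  O₂: 1432 − 1.5(441.9) = 769.6
  N₂: 5389 (inert)
  CO₂: 0 + 1(441.9) = 441.9
  H₂O: 0 + 2(441.9) = 883.8

884 kmol/h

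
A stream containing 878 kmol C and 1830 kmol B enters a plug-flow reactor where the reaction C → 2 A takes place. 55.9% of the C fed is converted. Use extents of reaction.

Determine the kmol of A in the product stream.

C reacted = 0.559 × 878 = 490.8 kmol; ν_C = −1, so ξ = 490.8/1 = 490.8 kmol.
Outlet amounts (n = n₀ + ν ξ):
  C: 878 − 1(490.8) = 387.2
  A: 0 + 2(490.8) = 981.6
  B: 1830 (inert)

982 kmol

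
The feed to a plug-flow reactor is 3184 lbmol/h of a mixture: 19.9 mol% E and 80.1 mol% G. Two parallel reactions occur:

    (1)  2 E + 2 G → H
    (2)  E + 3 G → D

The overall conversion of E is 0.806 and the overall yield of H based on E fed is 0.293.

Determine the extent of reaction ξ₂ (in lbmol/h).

ξ₂ = 139 lbmol/h

Yield of H: 1ξ₁ / 633.6 = 0.293 → ξ₁ = 185.6 lbmol/h.
Conversion of E: 2ξ₁ + 1ξ₂ = 0.806 × 633.6 = 510.7 → ξ₂ = 139.4 lbmol/h.
Outlet amounts (n = n₀ + Σ ν·ξ):
  E: 633.6 − 2(185.6) − 1(139.4) = 122.9
  G: 2550 − 2(185.6) − 3(139.4) = 1761
  H: 0 + 1(185.6) = 185.6
  D: 0 + 1(139.4) = 139.4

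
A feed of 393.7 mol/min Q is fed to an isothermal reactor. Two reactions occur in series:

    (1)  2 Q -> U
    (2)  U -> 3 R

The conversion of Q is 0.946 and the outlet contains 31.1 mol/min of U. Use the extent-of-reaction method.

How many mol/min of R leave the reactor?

Conversion of Q: Q consumed = 2ξ₁ = 0.946 × 393.7 → ξ₁ = 186.2 mol/min.
U balance: n_U = 0 + 1ξ₁ − 1ξ₂ = 31.1 → ξ₂ = (1·186.2 − 31.1)/1 = 155.1 mol/min.
Outlet amounts (n = n₀ + Σ ν·ξ):
  Q: 393.7 − 2(186.2) = 21.26
  U: 0 + 1(186.2) − 1(155.1) = 31.1
  R: 0 + 3(155.1) = 465.4

465 mol/min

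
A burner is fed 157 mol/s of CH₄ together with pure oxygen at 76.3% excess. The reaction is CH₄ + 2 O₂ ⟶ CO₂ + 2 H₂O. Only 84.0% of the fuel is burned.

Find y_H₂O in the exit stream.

Stoichiometric O₂ = 2 × 157 = 314 mol/s; O₂ fed = 314 × 1.763 = 553.6 mol/s.
Fuel reacted = 0.84 × 157 → ξ = 131.9 mol/s.
Outlet (n = n₀ + ν ξ):
  CH₄: 157 − 1(131.9) = 25.12
  O₂: 553.6 − 2(131.9) = 289.8
  CO₂: 0 + 1(131.9) = 131.9
  H₂O: 0 + 2(131.9) = 263.8
Total out = 710.6 mol/s; y_H₂O = 263.8 / 710.6 = 0.3712.

0.371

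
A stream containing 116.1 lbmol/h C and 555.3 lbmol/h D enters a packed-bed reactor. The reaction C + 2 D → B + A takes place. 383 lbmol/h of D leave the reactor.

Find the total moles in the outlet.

585 lbmol/h

For D: n = n₀ − 2ξ → 383 = 555.3 − 2ξ, giving ξ = 86.15 lbmol/h.
Outlet amounts (n = n₀ + ν ξ):
  C: 116.1 − 1(86.15) = 29.95
  D: 555.3 − 2(86.15) = 383
  B: 0 + 1(86.15) = 86.15
  A: 0 + 1(86.15) = 86.15
Total out = 29.95 + 383 + 86.15 + 86.15 = 585.2 lbmol/h.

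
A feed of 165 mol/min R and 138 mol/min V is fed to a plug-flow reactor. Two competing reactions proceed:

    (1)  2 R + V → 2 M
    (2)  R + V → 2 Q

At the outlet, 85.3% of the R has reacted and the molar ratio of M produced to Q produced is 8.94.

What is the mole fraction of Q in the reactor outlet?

Conversion of R: R consumed = 0.853 × 165 = 140.7 mol/min = 2ξ₁ + 1ξ₂.
Selectivity: 2ξ₁ / (2ξ₂) = 8.94 → ξ₁ = 8.94 ξ₂.
Substitute: (2·8.94 + 1) ξ₂ = 140.7 → ξ₂ = 7.455 mol/min, ξ₁ = 66.65 mol/min.
Outlet amounts (n = n₀ + Σ ν·ξ):
  R: 165 − 2(66.65) − 1(7.455) = 24.25
  V: 138 − 1(66.65) − 1(7.455) = 63.9
  M: 0 + 2(66.65) = 133.3
  Q: 0 + 2(7.455) = 14.91
Total out = 236.4 mol/min; y_Q = 14.91 / 236.4 = 0.06308.

0.0631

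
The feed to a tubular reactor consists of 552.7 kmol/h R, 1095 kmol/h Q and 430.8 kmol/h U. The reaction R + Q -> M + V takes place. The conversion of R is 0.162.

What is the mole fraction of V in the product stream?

0.0431

R reacted = 0.162 × 552.7 = 89.54 kmol/h; ν_R = −1, so ξ = 89.54/1 = 89.54 kmol/h.
Outlet amounts (n = n₀ + ν ξ):
  R: 552.7 − 1(89.54) = 463.2
  Q: 1095 − 1(89.54) = 1005
  M: 0 + 1(89.54) = 89.54
  V: 0 + 1(89.54) = 89.54
  U: 430.8 (inert)
Total out = 2078 kmol/h; y_V = 89.54 / 2078 = 0.04308.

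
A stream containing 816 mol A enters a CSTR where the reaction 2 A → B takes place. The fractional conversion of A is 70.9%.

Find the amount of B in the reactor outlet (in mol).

A reacted = 0.709 × 816 = 578.5 mol; ν_A = −2, so ξ = 578.5/2 = 289.3 mol.
Outlet amounts (n = n₀ + ν ξ):
  A: 816 − 2(289.3) = 237.5
  B: 0 + 1(289.3) = 289.3

289 mol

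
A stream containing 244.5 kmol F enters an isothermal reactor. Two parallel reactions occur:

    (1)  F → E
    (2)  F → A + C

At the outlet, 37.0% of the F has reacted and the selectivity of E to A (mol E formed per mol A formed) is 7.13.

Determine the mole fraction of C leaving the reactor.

0.0435

Conversion of F: F consumed = 0.37 × 244.5 = 90.47 kmol = 1ξ₁ + 1ξ₂.
Selectivity: 1ξ₁ / (1ξ₂) = 7.13 → ξ₁ = 7.13 ξ₂.
Substitute: (1·7.13 + 1) ξ₂ = 90.47 → ξ₂ = 11.13 kmol, ξ₁ = 79.34 kmol.
Outlet amounts (n = n₀ + Σ ν·ξ):
  F: 244.5 − 1(79.34) − 1(11.13) = 154
  E: 0 + 1(79.34) = 79.34
  A: 0 + 1(11.13) = 11.13
  C: 0 + 1(11.13) = 11.13
Total out = 255.6 kmol; y_C = 11.13 / 255.6 = 0.04353.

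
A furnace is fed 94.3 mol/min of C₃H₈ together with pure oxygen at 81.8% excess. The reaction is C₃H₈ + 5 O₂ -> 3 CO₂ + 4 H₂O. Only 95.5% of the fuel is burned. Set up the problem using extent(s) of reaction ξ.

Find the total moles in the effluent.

1040 mol/min

Stoichiometric O₂ = 5 × 94.3 = 471.5 mol/min; O₂ fed = 471.5 × 1.818 = 857.2 mol/min.
Fuel reacted = 0.955 × 94.3 → ξ = 90.06 mol/min.
Outlet (n = n₀ + ν ξ):
  C₃H₈: 94.3 − 1(90.06) = 4.243
  O₂: 857.2 − 5(90.06) = 406.9
  CO₂: 0 + 3(90.06) = 270.2
  H₂O: 0 + 4(90.06) = 360.2
Total out = 4.243 + 406.9 + 270.2 + 360.2 = 1042 mol/min.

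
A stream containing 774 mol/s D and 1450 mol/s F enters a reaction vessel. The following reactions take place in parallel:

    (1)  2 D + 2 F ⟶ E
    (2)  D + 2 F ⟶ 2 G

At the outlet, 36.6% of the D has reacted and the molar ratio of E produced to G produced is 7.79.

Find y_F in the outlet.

0.642

Conversion of D: D consumed = 0.366 × 774 = 283.3 mol/s = 2ξ₁ + 1ξ₂.
Selectivity: 1ξ₁ / (2ξ₂) = 7.79 → ξ₁ = 15.58 ξ₂.
Substitute: (2·15.58 + 1) ξ₂ = 283.3 → ξ₂ = 8.809 mol/s, ξ₁ = 137.2 mol/s.
Outlet amounts (n = n₀ + Σ ν·ξ):
  D: 774 − 2(137.2) − 1(8.809) = 490.7
  F: 1450 − 2(137.2) − 2(8.809) = 1158
  E: 0 + 1(137.2) = 137.2
  G: 0 + 2(8.809) = 17.62
Total out = 1803 mol/s; y_F = 1158 / 1803 = 0.642.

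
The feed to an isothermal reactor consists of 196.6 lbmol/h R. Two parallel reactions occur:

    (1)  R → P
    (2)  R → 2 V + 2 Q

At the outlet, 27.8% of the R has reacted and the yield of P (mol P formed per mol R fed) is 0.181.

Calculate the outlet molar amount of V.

Yield of P: 1ξ₁ / 196.6 = 0.181 → ξ₁ = 35.58 lbmol/h.
Conversion of R: 1ξ₁ + 1ξ₂ = 0.278 × 196.6 = 54.65 → ξ₂ = 19.07 lbmol/h.
Outlet amounts (n = n₀ + Σ ν·ξ):
  R: 196.6 − 1(35.58) − 1(19.07) = 141.9
  P: 0 + 1(35.58) = 35.58
  V: 0 + 2(19.07) = 38.14
  Q: 0 + 2(19.07) = 38.14

38.1 lbmol/h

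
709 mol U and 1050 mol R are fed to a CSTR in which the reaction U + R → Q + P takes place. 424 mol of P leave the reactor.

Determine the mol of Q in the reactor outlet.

For P: n = n₀ + 1ξ → 424 = 0 + 1ξ, giving ξ = 424 mol.
Outlet amounts (n = n₀ + ν ξ):
  U: 709 − 1(424) = 285
  R: 1050 − 1(424) = 626
  Q: 0 + 1(424) = 424
  P: 0 + 1(424) = 424

424 mol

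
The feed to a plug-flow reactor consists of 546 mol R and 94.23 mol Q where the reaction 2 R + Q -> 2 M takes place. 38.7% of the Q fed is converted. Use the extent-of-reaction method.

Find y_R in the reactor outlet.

0.784

Q reacted = 0.387 × 94.23 = 36.47 mol; ν_Q = −1, so ξ = 36.47/1 = 36.47 mol.
Outlet amounts (n = n₀ + ν ξ):
  R: 546 − 2(36.47) = 473.1
  Q: 94.23 − 1(36.47) = 57.76
  M: 0 + 2(36.47) = 72.93
Total out = 603.8 mol; y_R = 473.1 / 603.8 = 0.7835.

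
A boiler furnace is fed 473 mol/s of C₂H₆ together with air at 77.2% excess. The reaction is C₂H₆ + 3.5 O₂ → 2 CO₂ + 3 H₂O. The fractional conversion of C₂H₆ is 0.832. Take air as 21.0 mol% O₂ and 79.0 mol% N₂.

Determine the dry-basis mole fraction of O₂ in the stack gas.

Stoichiometric O₂ = 3.5 × 473 = 1656 mol/s; O₂ fed = 1656 × 1.772 = 2934 mol/s.
N₂ fed = 2934 × 79/21 = 11040 mol/s.
Fuel reacted = 0.832 × 473 → ξ = 393.5 mol/s.
Outlet (n = n₀ + ν ξ):
  C₂H₆: 473 − 1(393.5) = 79.46
  O₂: 2934 − 3.5(393.5) = 1556
  N₂: 11040 (inert)
  CO₂: 0 + 2(393.5) = 787.1
  H₂O: 0 + 3(393.5) = 1181
Dry total = 13460 mol/s; y_O₂ (dry) = 1556 / 13460 = 0.1156.

0.116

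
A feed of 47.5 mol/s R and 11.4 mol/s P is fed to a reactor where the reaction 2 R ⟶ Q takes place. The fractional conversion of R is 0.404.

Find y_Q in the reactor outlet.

R reacted = 0.404 × 47.5 = 19.19 mol/s; ν_R = −2, so ξ = 19.19/2 = 9.595 mol/s.
Outlet amounts (n = n₀ + ν ξ):
  R: 47.5 − 2(9.595) = 28.31
  Q: 0 + 1(9.595) = 9.595
  P: 11.4 (inert)
Total out = 49.3 mol/s; y_Q = 9.595 / 49.3 = 0.1946.

0.195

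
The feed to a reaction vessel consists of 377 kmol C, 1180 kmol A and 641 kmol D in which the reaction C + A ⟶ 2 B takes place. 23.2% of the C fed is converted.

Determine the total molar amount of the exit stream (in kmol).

C reacted = 0.232 × 377 = 87.46 kmol; ν_C = −1, so ξ = 87.46/1 = 87.46 kmol.
Outlet amounts (n = n₀ + ν ξ):
  C: 377 − 1(87.46) = 289.5
  A: 1180 − 1(87.46) = 1093
  B: 0 + 2(87.46) = 174.9
  D: 641 (inert)
Total out = 289.5 + 1093 + 174.9 + 641 = 2198 kmol.

2200 kmol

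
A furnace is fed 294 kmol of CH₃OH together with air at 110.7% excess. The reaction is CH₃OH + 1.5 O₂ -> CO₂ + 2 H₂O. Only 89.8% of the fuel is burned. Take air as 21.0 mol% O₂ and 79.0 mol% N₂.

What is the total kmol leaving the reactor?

4850 kmol

Stoichiometric O₂ = 1.5 × 294 = 441 kmol; O₂ fed = 441 × 2.107 = 929.2 kmol.
N₂ fed = 929.2 × 79/21 = 3496 kmol.
Fuel reacted = 0.898 × 294 → ξ = 264 kmol.
Outlet (n = n₀ + ν ξ):
  CH₃OH: 294 − 1(264) = 29.99
  O₂: 929.2 − 1.5(264) = 533.2
  N₂: 3496 (inert)
  CO₂: 0 + 1(264) = 264
  H₂O: 0 + 2(264) = 528
Total out = 29.99 + 533.2 + 3496 + 264 + 528 = 4851 kmol.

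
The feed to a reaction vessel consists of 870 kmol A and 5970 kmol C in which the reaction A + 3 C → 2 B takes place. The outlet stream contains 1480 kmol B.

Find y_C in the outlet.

0.7

For B: n = n₀ + 2ξ → 1480 = 0 + 2ξ, giving ξ = 740 kmol.
Outlet amounts (n = n₀ + ν ξ):
  A: 870 − 1(740) = 130
  C: 5970 − 3(740) = 3750
  B: 0 + 2(740) = 1480
Total out = 5360 kmol; y_C = 3750 / 5360 = 0.6996.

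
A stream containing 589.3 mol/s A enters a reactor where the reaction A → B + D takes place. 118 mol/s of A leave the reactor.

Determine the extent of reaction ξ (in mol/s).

ξ = 471 mol/s

For A: n = n₀ − 1ξ → 118 = 589.3 − 1ξ, giving ξ = 471.3 mol/s.
Outlet amounts (n = n₀ + ν ξ):
  A: 589.3 − 1(471.3) = 118
  B: 0 + 1(471.3) = 471.3
  D: 0 + 1(471.3) = 471.3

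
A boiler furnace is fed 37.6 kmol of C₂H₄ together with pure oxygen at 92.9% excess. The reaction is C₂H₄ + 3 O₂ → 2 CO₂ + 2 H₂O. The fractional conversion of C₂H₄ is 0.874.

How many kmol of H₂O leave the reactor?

65.7 kmol

Stoichiometric O₂ = 3 × 37.6 = 112.8 kmol; O₂ fed = 112.8 × 1.929 = 217.6 kmol.
Fuel reacted = 0.874 × 37.6 → ξ = 32.86 kmol.
Outlet (n = n₀ + ν ξ):
  C₂H₄: 37.6 − 1(32.86) = 4.738
  O₂: 217.6 − 3(32.86) = 119
  CO₂: 0 + 2(32.86) = 65.72
  H₂O: 0 + 2(32.86) = 65.72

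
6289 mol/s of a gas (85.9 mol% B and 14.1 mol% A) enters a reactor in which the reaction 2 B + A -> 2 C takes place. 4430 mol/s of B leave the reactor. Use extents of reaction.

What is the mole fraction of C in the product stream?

For B: n = n₀ − 2ξ → 4430 = 5402 − 2ξ, giving ξ = 486.1 mol/s.
Outlet amounts (n = n₀ + ν ξ):
  B: 5402 − 2(486.1) = 4430
  A: 886.7 − 1(486.1) = 400.6
  C: 0 + 2(486.1) = 972.3
Total out = 5803 mol/s; y_C = 972.3 / 5803 = 0.1675.

0.168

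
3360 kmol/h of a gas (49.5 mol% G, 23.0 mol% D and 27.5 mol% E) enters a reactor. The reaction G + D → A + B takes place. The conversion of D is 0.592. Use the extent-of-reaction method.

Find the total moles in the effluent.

D reacted = 0.592 × 772.8 = 457.5 kmol/h; ν_D = −1, so ξ = 457.5/1 = 457.5 kmol/h.
Outlet amounts (n = n₀ + ν ξ):
  G: 1663 − 1(457.5) = 1206
  D: 772.8 − 1(457.5) = 315.3
  A: 0 + 1(457.5) = 457.5
  B: 0 + 1(457.5) = 457.5
  E: 924 (inert)
Total out = 1206 + 315.3 + 457.5 + 457.5 + 924 = 3360 kmol/h.

3360 kmol/h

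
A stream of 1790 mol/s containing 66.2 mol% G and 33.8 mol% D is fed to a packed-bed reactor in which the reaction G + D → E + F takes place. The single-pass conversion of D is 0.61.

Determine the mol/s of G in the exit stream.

D reacted = 0.61 × 605 = 369.1 mol/s; ν_D = −1, so ξ = 369.1/1 = 369.1 mol/s.
Outlet amounts (n = n₀ + ν ξ):
  G: 1185 − 1(369.1) = 815.9
  D: 605 − 1(369.1) = 236
  E: 0 + 1(369.1) = 369.1
  F: 0 + 1(369.1) = 369.1

816 mol/s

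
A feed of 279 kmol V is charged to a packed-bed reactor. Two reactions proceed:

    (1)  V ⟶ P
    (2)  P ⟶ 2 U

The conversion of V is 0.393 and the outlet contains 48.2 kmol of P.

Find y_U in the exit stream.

Conversion of V: V consumed = 1ξ₁ = 0.393 × 279 → ξ₁ = 109.6 kmol.
P balance: n_P = 0 + 1ξ₁ − 1ξ₂ = 48.2 → ξ₂ = (1·109.6 − 48.2)/1 = 61.45 kmol.
Outlet amounts (n = n₀ + Σ ν·ξ):
  V: 279 − 1(109.6) = 169.4
  P: 0 + 1(109.6) − 1(61.45) = 48.2
  U: 0 + 2(61.45) = 122.9
Total out = 340.4 kmol; y_U = 122.9 / 340.4 = 0.361.

0.361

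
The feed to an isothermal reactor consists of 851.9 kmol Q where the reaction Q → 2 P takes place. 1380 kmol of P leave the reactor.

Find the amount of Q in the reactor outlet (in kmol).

162 kmol

For P: n = n₀ + 2ξ → 1380 = 0 + 2ξ, giving ξ = 690 kmol.
Outlet amounts (n = n₀ + ν ξ):
  Q: 851.9 − 1(690) = 161.9
  P: 0 + 2(690) = 1380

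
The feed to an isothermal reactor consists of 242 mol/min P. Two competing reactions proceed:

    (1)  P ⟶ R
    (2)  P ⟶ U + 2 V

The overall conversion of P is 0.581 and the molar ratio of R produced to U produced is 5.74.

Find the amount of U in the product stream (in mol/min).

Conversion of P: P consumed = 0.581 × 242 = 140.6 mol/min = 1ξ₁ + 1ξ₂.
Selectivity: 1ξ₁ / (1ξ₂) = 5.74 → ξ₁ = 5.74 ξ₂.
Substitute: (1·5.74 + 1) ξ₂ = 140.6 → ξ₂ = 20.86 mol/min, ξ₁ = 119.7 mol/min.
Outlet amounts (n = n₀ + Σ ν·ξ):
  P: 242 − 1(119.7) − 1(20.86) = 101.4
  R: 0 + 1(119.7) = 119.7
  U: 0 + 1(20.86) = 20.86
  V: 0 + 2(20.86) = 41.72

20.9 mol/min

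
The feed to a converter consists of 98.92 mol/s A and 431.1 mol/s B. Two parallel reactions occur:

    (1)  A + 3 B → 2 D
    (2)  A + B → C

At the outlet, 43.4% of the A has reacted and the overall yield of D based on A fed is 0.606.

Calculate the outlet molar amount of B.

328 mol/s

Yield of D: 2ξ₁ / 98.92 = 0.606 → ξ₁ = 29.97 mol/s.
Conversion of A: 1ξ₁ + 1ξ₂ = 0.434 × 98.92 = 42.93 → ξ₂ = 12.96 mol/s.
Outlet amounts (n = n₀ + Σ ν·ξ):
  A: 98.92 − 1(29.97) − 1(12.96) = 55.99
  B: 431.1 − 3(29.97) − 1(12.96) = 328.2
  D: 0 + 2(29.97) = 59.95
  C: 0 + 1(12.96) = 12.96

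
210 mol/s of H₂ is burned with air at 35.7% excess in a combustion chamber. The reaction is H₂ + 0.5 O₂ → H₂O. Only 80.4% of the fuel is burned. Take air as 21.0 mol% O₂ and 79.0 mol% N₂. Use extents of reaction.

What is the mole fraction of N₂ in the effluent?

0.667

Stoichiometric O₂ = 0.5 × 210 = 105 mol/s; O₂ fed = 105 × 1.357 = 142.5 mol/s.
N₂ fed = 142.5 × 79/21 = 536 mol/s.
Fuel reacted = 0.804 × 210 → ξ = 168.8 mol/s.
Outlet (n = n₀ + ν ξ):
  H₂: 210 − 1(168.8) = 41.16
  O₂: 142.5 − 0.5(168.8) = 58.06
  N₂: 536 (inert)
  H₂O: 0 + 1(168.8) = 168.8
Total out = 804.1 mol/s; y_N₂ = 536 / 804.1 = 0.6666.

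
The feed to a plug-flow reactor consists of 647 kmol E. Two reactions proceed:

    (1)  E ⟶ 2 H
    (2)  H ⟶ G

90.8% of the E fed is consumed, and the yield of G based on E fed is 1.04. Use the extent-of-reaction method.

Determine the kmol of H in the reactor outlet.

502 kmol

Conversion of E: E consumed = 1ξ₁ = 0.908 × 647 → ξ₁ = 587.5 kmol.
Yield of G: 1ξ₂ / 647 = 1.04 → ξ₂ = 672.9 kmol.
Outlet amounts (n = n₀ + Σ ν·ξ):
  E: 647 − 1(587.5) = 59.52
  H: 0 + 2(587.5) − 1(672.9) = 502.1
  G: 0 + 1(672.9) = 672.9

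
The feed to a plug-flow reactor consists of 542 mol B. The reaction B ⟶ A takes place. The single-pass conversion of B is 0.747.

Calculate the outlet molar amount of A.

405 mol

B reacted = 0.747 × 542 = 404.9 mol; ν_B = −1, so ξ = 404.9/1 = 404.9 mol.
Outlet amounts (n = n₀ + ν ξ):
  B: 542 − 1(404.9) = 137.1
  A: 0 + 1(404.9) = 404.9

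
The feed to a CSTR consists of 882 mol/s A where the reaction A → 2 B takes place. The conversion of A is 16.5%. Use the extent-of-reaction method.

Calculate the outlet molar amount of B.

291 mol/s

A reacted = 0.165 × 882 = 145.5 mol/s; ν_A = −1, so ξ = 145.5/1 = 145.5 mol/s.
Outlet amounts (n = n₀ + ν ξ):
  A: 882 − 1(145.5) = 736.5
  B: 0 + 2(145.5) = 291.1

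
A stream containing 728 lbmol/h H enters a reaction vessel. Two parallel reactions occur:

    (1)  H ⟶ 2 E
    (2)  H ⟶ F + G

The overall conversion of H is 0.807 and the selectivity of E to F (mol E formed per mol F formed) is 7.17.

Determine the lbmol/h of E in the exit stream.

919 lbmol/h

Conversion of H: H consumed = 0.807 × 728 = 587.5 lbmol/h = 1ξ₁ + 1ξ₂.
Selectivity: 2ξ₁ / (1ξ₂) = 7.17 → ξ₁ = 3.585 ξ₂.
Substitute: (1·3.585 + 1) ξ₂ = 587.5 → ξ₂ = 128.1 lbmol/h, ξ₁ = 459.4 lbmol/h.
Outlet amounts (n = n₀ + Σ ν·ξ):
  H: 728 − 1(459.4) − 1(128.1) = 140.5
  E: 0 + 2(459.4) = 918.7
  F: 0 + 1(128.1) = 128.1
  G: 0 + 1(128.1) = 128.1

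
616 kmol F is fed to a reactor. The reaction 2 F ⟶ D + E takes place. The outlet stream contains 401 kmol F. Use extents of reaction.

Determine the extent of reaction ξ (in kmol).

For F: n = n₀ − 2ξ → 401 = 616 − 2ξ, giving ξ = 107.5 kmol.
Outlet amounts (n = n₀ + ν ξ):
  F: 616 − 2(107.5) = 401
  D: 0 + 1(107.5) = 107.5
  E: 0 + 1(107.5) = 107.5

ξ = 108 kmol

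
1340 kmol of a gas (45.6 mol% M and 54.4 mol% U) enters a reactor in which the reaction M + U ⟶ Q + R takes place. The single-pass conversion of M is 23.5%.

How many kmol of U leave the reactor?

585 kmol

M reacted = 0.235 × 611 = 143.6 kmol; ν_M = −1, so ξ = 143.6/1 = 143.6 kmol.
Outlet amounts (n = n₀ + ν ξ):
  M: 611 − 1(143.6) = 467.4
  U: 729 − 1(143.6) = 585.4
  Q: 0 + 1(143.6) = 143.6
  R: 0 + 1(143.6) = 143.6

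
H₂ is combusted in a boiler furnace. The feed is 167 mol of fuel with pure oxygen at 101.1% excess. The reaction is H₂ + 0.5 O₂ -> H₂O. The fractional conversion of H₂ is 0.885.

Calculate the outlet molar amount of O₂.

94 mol

Stoichiometric O₂ = 0.5 × 167 = 83.5 mol; O₂ fed = 83.5 × 2.011 = 167.9 mol.
Fuel reacted = 0.885 × 167 → ξ = 147.8 mol.
Outlet (n = n₀ + ν ξ):
  H₂: 167 − 1(147.8) = 19.21
  O₂: 167.9 − 0.5(147.8) = 94.02
  H₂O: 0 + 1(147.8) = 147.8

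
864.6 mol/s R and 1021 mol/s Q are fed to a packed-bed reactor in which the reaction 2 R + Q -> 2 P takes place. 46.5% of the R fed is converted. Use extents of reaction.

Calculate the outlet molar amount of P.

402 mol/s

R reacted = 0.465 × 864.6 = 402 mol/s; ν_R = −2, so ξ = 402/2 = 201 mol/s.
Outlet amounts (n = n₀ + ν ξ):
  R: 864.6 − 2(201) = 462.6
  Q: 1021 − 1(201) = 820
  P: 0 + 2(201) = 402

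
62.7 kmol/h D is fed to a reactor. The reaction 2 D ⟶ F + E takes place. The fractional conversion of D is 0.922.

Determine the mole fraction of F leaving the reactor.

0.461

D reacted = 0.922 × 62.7 = 57.81 kmol/h; ν_D = −2, so ξ = 57.81/2 = 28.9 kmol/h.
Outlet amounts (n = n₀ + ν ξ):
  D: 62.7 − 2(28.9) = 4.891
  F: 0 + 1(28.9) = 28.9
  E: 0 + 1(28.9) = 28.9
Total out = 62.7 kmol/h; y_F = 28.9 / 62.7 = 0.461.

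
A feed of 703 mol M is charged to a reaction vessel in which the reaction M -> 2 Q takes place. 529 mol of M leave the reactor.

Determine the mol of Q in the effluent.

348 mol

For M: n = n₀ − 1ξ → 529 = 703 − 1ξ, giving ξ = 174 mol.
Outlet amounts (n = n₀ + ν ξ):
  M: 703 − 1(174) = 529
  Q: 0 + 2(174) = 348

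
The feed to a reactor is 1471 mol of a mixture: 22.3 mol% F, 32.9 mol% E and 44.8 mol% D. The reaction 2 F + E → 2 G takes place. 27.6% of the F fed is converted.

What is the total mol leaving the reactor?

F reacted = 0.276 × 328 = 90.54 mol; ν_F = −2, so ξ = 90.54/2 = 45.27 mol.
Outlet amounts (n = n₀ + ν ξ):
  F: 328 − 2(45.27) = 237.5
  E: 484 − 1(45.27) = 438.7
  G: 0 + 2(45.27) = 90.54
  D: 659 (inert)
Total out = 237.5 + 438.7 + 90.54 + 659 = 1426 mol.

1430 mol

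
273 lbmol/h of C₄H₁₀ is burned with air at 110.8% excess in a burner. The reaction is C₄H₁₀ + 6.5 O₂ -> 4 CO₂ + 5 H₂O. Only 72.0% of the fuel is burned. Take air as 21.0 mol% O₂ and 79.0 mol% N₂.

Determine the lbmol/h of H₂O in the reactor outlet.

Stoichiometric O₂ = 6.5 × 273 = 1774 lbmol/h; O₂ fed = 1774 × 2.108 = 3741 lbmol/h.
N₂ fed = 3741 × 79/21 = 14070 lbmol/h.
Fuel reacted = 0.72 × 273 → ξ = 196.6 lbmol/h.
Outlet (n = n₀ + ν ξ):
  C₄H₁₀: 273 − 1(196.6) = 76.44
  O₂: 3741 − 6.5(196.6) = 2463
  N₂: 14070 (inert)
  CO₂: 0 + 4(196.6) = 786.2
  H₂O: 0 + 5(196.6) = 982.8

983 lbmol/h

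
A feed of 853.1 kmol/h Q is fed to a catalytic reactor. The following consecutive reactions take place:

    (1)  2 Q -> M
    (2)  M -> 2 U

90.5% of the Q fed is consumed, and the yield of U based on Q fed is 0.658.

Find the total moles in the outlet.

748 kmol/h

Conversion of Q: Q consumed = 2ξ₁ = 0.905 × 853.1 → ξ₁ = 386 kmol/h.
Yield of U: 2ξ₂ / 853.1 = 0.658 → ξ₂ = 280.7 kmol/h.
Outlet amounts (n = n₀ + Σ ν·ξ):
  Q: 853.1 − 2(386) = 81.04
  M: 0 + 1(386) − 1(280.7) = 105.4
  U: 0 + 2(280.7) = 561.3
Total out = 81.04 + 105.4 + 561.3 = 747.7 kmol/h.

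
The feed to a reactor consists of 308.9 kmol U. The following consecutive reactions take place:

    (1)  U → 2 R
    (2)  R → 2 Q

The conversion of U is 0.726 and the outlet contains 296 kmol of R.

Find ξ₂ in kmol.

ξ₂ = 153 kmol

Conversion of U: U consumed = 1ξ₁ = 0.726 × 308.9 → ξ₁ = 224.3 kmol.
R balance: n_R = 0 + 2ξ₁ − 1ξ₂ = 296 → ξ₂ = (2·224.3 − 296)/1 = 152.5 kmol.
Outlet amounts (n = n₀ + Σ ν·ξ):
  U: 308.9 − 1(224.3) = 84.64
  R: 0 + 2(224.3) − 1(152.5) = 296
  Q: 0 + 2(152.5) = 305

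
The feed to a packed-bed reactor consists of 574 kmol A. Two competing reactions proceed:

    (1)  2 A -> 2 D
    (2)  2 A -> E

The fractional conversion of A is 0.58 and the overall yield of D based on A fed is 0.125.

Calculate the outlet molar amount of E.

131 kmol

Yield of D: 2ξ₁ / 574 = 0.125 → ξ₁ = 35.88 kmol.
Conversion of A: 2ξ₁ + 2ξ₂ = 0.58 × 574 = 332.9 → ξ₂ = 130.6 kmol.
Outlet amounts (n = n₀ + Σ ν·ξ):
  A: 574 − 2(35.88) − 2(130.6) = 241.1
  D: 0 + 2(35.88) = 71.75
  E: 0 + 1(130.6) = 130.6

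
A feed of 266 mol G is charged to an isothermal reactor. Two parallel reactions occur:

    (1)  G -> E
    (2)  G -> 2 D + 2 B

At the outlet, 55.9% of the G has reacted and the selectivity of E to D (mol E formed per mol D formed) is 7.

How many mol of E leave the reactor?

139 mol

Conversion of G: G consumed = 0.559 × 266 = 148.7 mol = 1ξ₁ + 1ξ₂.
Selectivity: 1ξ₁ / (2ξ₂) = 7 → ξ₁ = 14 ξ₂.
Substitute: (1·14 + 1) ξ₂ = 148.7 → ξ₂ = 9.913 mol, ξ₁ = 138.8 mol.
Outlet amounts (n = n₀ + Σ ν·ξ):
  G: 266 − 1(138.8) − 1(9.913) = 117.3
  E: 0 + 1(138.8) = 138.8
  D: 0 + 2(9.913) = 19.83
  B: 0 + 2(9.913) = 19.83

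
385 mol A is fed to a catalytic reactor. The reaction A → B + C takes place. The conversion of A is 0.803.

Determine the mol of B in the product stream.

309 mol

A reacted = 0.803 × 385 = 309.2 mol; ν_A = −1, so ξ = 309.2/1 = 309.2 mol.
Outlet amounts (n = n₀ + ν ξ):
  A: 385 − 1(309.2) = 75.84
  B: 0 + 1(309.2) = 309.2
  C: 0 + 1(309.2) = 309.2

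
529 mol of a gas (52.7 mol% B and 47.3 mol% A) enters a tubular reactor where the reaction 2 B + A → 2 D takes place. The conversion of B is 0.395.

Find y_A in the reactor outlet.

0.412

B reacted = 0.395 × 278.8 = 110.1 mol; ν_B = −2, so ξ = 110.1/2 = 55.06 mol.
Outlet amounts (n = n₀ + ν ξ):
  B: 278.8 − 2(55.06) = 168.7
  A: 250.2 − 1(55.06) = 195.2
  D: 0 + 2(55.06) = 110.1
Total out = 473.9 mol; y_A = 195.2 / 473.9 = 0.4118.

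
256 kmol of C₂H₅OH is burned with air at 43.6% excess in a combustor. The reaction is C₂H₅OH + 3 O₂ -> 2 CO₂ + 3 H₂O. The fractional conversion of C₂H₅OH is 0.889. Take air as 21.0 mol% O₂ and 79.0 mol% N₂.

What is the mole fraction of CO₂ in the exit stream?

Stoichiometric O₂ = 3 × 256 = 768 kmol; O₂ fed = 768 × 1.436 = 1103 kmol.
N₂ fed = 1103 × 79/21 = 4149 kmol.
Fuel reacted = 0.889 × 256 → ξ = 227.6 kmol.
Outlet (n = n₀ + ν ξ):
  C₂H₅OH: 256 − 1(227.6) = 28.42
  O₂: 1103 − 3(227.6) = 420.1
  N₂: 4149 (inert)
  CO₂: 0 + 2(227.6) = 455.2
  H₂O: 0 + 3(227.6) = 682.8
Total out = 5735 kmol; y_CO₂ = 455.2 / 5735 = 0.07936.

0.0794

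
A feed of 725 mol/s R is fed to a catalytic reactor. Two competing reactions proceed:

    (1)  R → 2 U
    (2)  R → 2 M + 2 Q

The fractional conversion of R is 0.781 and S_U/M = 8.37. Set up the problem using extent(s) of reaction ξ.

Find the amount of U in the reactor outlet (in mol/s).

1010 mol/s

Conversion of R: R consumed = 0.781 × 725 = 566.2 mol/s = 1ξ₁ + 1ξ₂.
Selectivity: 2ξ₁ / (2ξ₂) = 8.37 → ξ₁ = 8.37 ξ₂.
Substitute: (1·8.37 + 1) ξ₂ = 566.2 → ξ₂ = 60.43 mol/s, ξ₁ = 505.8 mol/s.
Outlet amounts (n = n₀ + Σ ν·ξ):
  R: 725 − 1(505.8) − 1(60.43) = 158.8
  U: 0 + 2(505.8) = 1012
  M: 0 + 2(60.43) = 120.9
  Q: 0 + 2(60.43) = 120.9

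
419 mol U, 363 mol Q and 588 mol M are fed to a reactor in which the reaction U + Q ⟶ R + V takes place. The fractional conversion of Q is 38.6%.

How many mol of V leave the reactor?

140 mol

Q reacted = 0.386 × 363 = 140.1 mol; ν_Q = −1, so ξ = 140.1/1 = 140.1 mol.
Outlet amounts (n = n₀ + ν ξ):
  U: 419 − 1(140.1) = 278.9
  Q: 363 − 1(140.1) = 222.9
  R: 0 + 1(140.1) = 140.1
  V: 0 + 1(140.1) = 140.1
  M: 588 (inert)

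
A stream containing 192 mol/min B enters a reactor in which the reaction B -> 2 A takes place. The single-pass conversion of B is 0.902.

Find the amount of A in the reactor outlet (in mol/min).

B reacted = 0.902 × 192 = 173.2 mol/min; ν_B = −1, so ξ = 173.2/1 = 173.2 mol/min.
Outlet amounts (n = n₀ + ν ξ):
  B: 192 − 1(173.2) = 18.82
  A: 0 + 2(173.2) = 346.4

346 mol/min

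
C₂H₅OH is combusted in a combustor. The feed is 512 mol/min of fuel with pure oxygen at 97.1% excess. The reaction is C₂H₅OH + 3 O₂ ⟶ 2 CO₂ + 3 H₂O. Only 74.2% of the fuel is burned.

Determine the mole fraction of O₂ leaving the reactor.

Stoichiometric O₂ = 3 × 512 = 1536 mol/min; O₂ fed = 1536 × 1.971 = 3027 mol/min.
Fuel reacted = 0.742 × 512 → ξ = 379.9 mol/min.
Outlet (n = n₀ + ν ξ):
  C₂H₅OH: 512 − 1(379.9) = 132.1
  O₂: 3027 − 3(379.9) = 1888
  CO₂: 0 + 2(379.9) = 759.8
  H₂O: 0 + 3(379.9) = 1140
Total out = 3919 mol/min; y_O₂ = 1888 / 3919 = 0.4816.

0.482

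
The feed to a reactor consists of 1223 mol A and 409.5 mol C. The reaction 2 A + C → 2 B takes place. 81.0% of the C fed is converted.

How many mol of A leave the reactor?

C reacted = 0.81 × 409.5 = 331.7 mol; ν_C = −1, so ξ = 331.7/1 = 331.7 mol.
Outlet amounts (n = n₀ + ν ξ):
  A: 1223 − 2(331.7) = 559.6
  C: 409.5 − 1(331.7) = 77.8
  B: 0 + 2(331.7) = 663.4

560 mol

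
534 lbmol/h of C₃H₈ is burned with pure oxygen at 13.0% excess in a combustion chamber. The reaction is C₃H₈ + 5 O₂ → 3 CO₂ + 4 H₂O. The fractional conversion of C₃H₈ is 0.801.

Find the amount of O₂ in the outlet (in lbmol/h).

Stoichiometric O₂ = 5 × 534 = 2670 lbmol/h; O₂ fed = 2670 × 1.130 = 3017 lbmol/h.
Fuel reacted = 0.801 × 534 → ξ = 427.7 lbmol/h.
Outlet (n = n₀ + ν ξ):
  C₃H₈: 534 − 1(427.7) = 106.3
  O₂: 3017 − 5(427.7) = 878.4
  CO₂: 0 + 3(427.7) = 1283
  H₂O: 0 + 4(427.7) = 1711

878 lbmol/h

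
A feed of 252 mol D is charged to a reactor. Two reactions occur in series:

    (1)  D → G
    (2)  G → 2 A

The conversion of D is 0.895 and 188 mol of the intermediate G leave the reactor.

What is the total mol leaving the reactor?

290 mol

Conversion of D: D consumed = 1ξ₁ = 0.895 × 252 → ξ₁ = 225.5 mol.
G balance: n_G = 0 + 1ξ₁ − 1ξ₂ = 188 → ξ₂ = (1·225.5 − 188)/1 = 37.54 mol.
Outlet amounts (n = n₀ + Σ ν·ξ):
  D: 252 − 1(225.5) = 26.46
  G: 0 + 1(225.5) − 1(37.54) = 188
  A: 0 + 2(37.54) = 75.08
Total out = 26.46 + 188 + 75.08 = 289.5 mol.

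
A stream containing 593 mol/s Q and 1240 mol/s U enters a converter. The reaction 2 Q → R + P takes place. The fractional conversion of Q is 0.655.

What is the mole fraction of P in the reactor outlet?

Q reacted = 0.655 × 593 = 388.4 mol/s; ν_Q = −2, so ξ = 388.4/2 = 194.2 mol/s.
Outlet amounts (n = n₀ + ν ξ):
  Q: 593 − 2(194.2) = 204.6
  R: 0 + 1(194.2) = 194.2
  P: 0 + 1(194.2) = 194.2
  U: 1240 (inert)
Total out = 1833 mol/s; y_P = 194.2 / 1833 = 0.106.

0.106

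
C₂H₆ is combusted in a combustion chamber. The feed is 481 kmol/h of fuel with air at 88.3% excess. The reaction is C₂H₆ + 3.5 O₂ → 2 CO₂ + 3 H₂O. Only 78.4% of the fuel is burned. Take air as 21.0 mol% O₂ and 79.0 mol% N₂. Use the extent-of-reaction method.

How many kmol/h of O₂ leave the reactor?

1850 kmol/h

Stoichiometric O₂ = 3.5 × 481 = 1684 kmol/h; O₂ fed = 1684 × 1.883 = 3170 kmol/h.
N₂ fed = 3170 × 79/21 = 11930 kmol/h.
Fuel reacted = 0.784 × 481 → ξ = 377.1 kmol/h.
Outlet (n = n₀ + ν ξ):
  C₂H₆: 481 − 1(377.1) = 103.9
  O₂: 3170 − 3.5(377.1) = 1850
  N₂: 11930 (inert)
  CO₂: 0 + 2(377.1) = 754.2
  H₂O: 0 + 3(377.1) = 1131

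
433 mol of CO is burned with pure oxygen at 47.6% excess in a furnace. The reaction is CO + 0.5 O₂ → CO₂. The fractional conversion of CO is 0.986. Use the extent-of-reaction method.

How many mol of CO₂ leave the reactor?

Stoichiometric O₂ = 0.5 × 433 = 216.5 mol; O₂ fed = 216.5 × 1.476 = 319.6 mol.
Fuel reacted = 0.986 × 433 → ξ = 426.9 mol.
Outlet (n = n₀ + ν ξ):
  CO: 433 − 1(426.9) = 6.062
  O₂: 319.6 − 0.5(426.9) = 106.1
  CO₂: 0 + 1(426.9) = 426.9

427 mol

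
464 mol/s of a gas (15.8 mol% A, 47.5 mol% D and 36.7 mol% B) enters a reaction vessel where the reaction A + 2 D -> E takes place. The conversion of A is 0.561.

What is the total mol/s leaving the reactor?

A reacted = 0.561 × 73.31 = 41.13 mol/s; ν_A = −1, so ξ = 41.13/1 = 41.13 mol/s.
Outlet amounts (n = n₀ + ν ξ):
  A: 73.31 − 1(41.13) = 32.18
  D: 220.4 − 2(41.13) = 138.1
  E: 0 + 1(41.13) = 41.13
  B: 170.3 (inert)
Total out = 32.18 + 138.1 + 41.13 + 170.3 = 381.7 mol/s.

382 mol/s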